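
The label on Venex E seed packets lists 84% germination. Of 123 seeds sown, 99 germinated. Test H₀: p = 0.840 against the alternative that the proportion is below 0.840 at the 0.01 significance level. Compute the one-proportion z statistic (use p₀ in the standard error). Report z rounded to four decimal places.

z = -1.0625

p̂ = 99/123 ≈ 0.804878.
SE = √(p₀(1−p₀)/n) = √(0.1344/123) = 0.033056.
z = (0.804878 − 0.84)/0.033056 = -0.035122/0.033056 = -1.0625.
p-value = P(Z < -1.063) ≈ 0.1440; since p > α = 0.01, fail to reject H₀.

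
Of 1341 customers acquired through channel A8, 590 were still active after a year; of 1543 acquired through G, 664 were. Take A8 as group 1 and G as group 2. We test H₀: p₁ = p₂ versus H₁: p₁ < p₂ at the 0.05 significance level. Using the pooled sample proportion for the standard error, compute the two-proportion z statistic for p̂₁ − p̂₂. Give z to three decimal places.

p̂₁ = 590/1341 = 0.43997, p̂₂ = 664/1543 = 0.43033.
Pooled p̂ = (590+664)/(1341+1543) = 1254/2884 = 0.43481.
SE = √(p̂(1−p̂)(1/n₁+1/n₂)) = √(0.43481·0.56519·0.0013938) = √(0.000342527) = 0.01851.
z = (0.43997 − 0.43033)/0.01851 = 0.00964/0.01851 = 0.521.
p-value = P(Z < 0.521) ≈ 0.6988, so at α = 0.05 we fail to reject H₀.

z = 0.521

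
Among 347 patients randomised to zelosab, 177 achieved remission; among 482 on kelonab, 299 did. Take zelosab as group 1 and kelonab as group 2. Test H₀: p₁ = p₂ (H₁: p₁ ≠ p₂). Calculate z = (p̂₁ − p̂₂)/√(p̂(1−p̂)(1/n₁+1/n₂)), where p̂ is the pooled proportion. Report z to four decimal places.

z = -3.1669

p̂₁ = 177/347 = 0.510086, p̂₂ = 299/482 = 0.620332.
Pooled p̂ = (177+299)/(347+482) = 476/829 = 0.574186.
SE = √(p̂(1−p̂)(1/n₁+1/n₂)) = √(0.574186·0.425814·0.00495653) = √(0.00121185) = 0.034812.
z = (0.510086 − 0.620332)/0.034812 = -0.110246/0.034812 = -3.1669.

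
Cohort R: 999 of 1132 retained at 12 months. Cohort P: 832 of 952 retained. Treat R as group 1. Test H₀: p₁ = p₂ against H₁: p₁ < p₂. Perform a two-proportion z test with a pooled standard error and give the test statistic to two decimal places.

p̂₁ = 999/1132 ≈ 0.8825, p̂₂ = 832/952 ≈ 0.8739.
Pooled p̂ = (999+832)/(1132+952) = 1831/2084 = 0.8786.
SE = √(0.106663 × 0.00193381) = 0.0144.
z = (0.8825 − 0.8739)/0.0144 = 0.0086/0.0144 = 0.60.
p-value = P(Z < 0.596) ≈ 0.7244.

z = 0.60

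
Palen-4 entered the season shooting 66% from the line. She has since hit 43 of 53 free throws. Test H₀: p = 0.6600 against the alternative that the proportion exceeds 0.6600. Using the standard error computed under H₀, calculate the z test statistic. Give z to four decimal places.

z = 2.3255

p̂ = 43/53 ≈ 0.811321.
Standard error under H₀: √(0.66×0.34/53) = 0.065069.
z = (0.811321 − 0.66)/0.065069 = 0.151321/0.065069 = 2.3255.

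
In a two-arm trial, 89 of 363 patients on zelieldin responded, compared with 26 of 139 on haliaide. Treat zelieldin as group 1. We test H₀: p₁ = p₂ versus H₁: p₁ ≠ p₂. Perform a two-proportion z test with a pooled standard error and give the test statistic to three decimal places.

z = 1.387

p̂₁ = 89/363 ≈ 0.24518, p̂₂ = 26/139 ≈ 0.18705.
Pooled p̂ = (89+26)/(363+139) = 115/502 = 0.22908.
SE = √(p̂(1−p̂)(1/n₁+1/n₂)) = √(0.22908·0.77092·0.00994907) = √(0.00175705) = 0.04192.
z = (0.24518 − 0.18705)/0.04192 = 0.05813/0.04192 = 1.387.
Two-sided p-value ≈ 2·Φ(−1.387) = 0.1655.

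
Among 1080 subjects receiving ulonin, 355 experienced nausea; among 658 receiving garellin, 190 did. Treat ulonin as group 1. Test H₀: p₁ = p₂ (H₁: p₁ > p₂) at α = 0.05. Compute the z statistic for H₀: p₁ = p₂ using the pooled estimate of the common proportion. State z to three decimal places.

p̂₁ = 355/1080 ≈ 0.32870, p̂₂ = 190/658 ≈ 0.28875.
Pooled p̂ = (355+190)/(1080+658) = 545/1738 = 0.31358.
SE = √(p̂(1−p̂)(1/n₁+1/n₂)) = √(0.31358·0.68642·0.00244568) = √(0.000526426) = 0.02294.
z = (0.32870 − 0.28875)/0.02294 = 0.03995/0.02294 = 1.741.
p-value = P(Z > 1.741) ≈ 0.0408; since p < α = 0.05, reject H₀.

z = 1.741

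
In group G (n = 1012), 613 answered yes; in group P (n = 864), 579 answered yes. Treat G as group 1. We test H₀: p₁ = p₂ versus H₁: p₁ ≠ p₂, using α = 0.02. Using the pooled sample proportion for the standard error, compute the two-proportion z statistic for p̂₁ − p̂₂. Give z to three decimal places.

p̂₁ = 613/1012 ≈ 0.605731, p̂₂ = 579/864 ≈ 0.670139.
Pooled p̂ = (613+579)/(1012+864) = 1192/1876 = 0.635394.
SE = √(0.231668 × 0.00214555) = 0.022295.
z = (0.605731 − 0.670139)/0.022295 = -0.064408/0.022295 = -2.889.
Two-sided p-value ≈ 2·Φ(−2.889) = 0.0039, so at α = 0.02 we reject H₀.

z = -2.889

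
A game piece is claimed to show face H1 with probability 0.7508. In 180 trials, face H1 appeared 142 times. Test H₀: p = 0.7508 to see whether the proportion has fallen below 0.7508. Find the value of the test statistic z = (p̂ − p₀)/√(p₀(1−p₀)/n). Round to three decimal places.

z = 1.181

p̂ = 142/180 ≈ 0.78889.
Under H₀, SE = √(0.7508·0.2492/180) = √(0.00103944) = 0.03224.
z = (0.78889 − 0.7508)/0.03224 = 0.03809/0.03224 = 1.181.
p-value = P(Z < 1.181) ≈ 0.8813.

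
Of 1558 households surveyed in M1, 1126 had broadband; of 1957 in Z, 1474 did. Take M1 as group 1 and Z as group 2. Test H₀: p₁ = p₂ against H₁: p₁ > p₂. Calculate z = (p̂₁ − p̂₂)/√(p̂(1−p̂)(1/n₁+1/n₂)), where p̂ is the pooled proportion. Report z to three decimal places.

p̂₁ = 1126/1558 ≈ 0.72272, p̂₂ = 1474/1957 ≈ 0.75319.
Pooled p̂ = (1126+1474)/(1558+1957) = 2600/3515 = 0.73969.
SE = √(0.19255 × 0.00115283) = 0.01490.
z = (0.72272 − 0.75319)/0.01490 = -0.03047/0.01490 = -2.045.

z = -2.045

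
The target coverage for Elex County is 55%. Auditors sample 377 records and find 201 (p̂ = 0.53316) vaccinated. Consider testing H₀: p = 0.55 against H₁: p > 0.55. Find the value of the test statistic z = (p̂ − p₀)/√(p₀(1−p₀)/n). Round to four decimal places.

p̂ = 201/377 ≈ 0.533156.
Under H₀, SE = √(0.55·0.45/377) = √(0.000656499) = 0.025622.
z = (0.533156 − 0.55)/0.025622 = -0.016844/0.025622 = -0.6574.
p-value = P(Z > -0.657) ≈ 0.7445.

z = -0.6574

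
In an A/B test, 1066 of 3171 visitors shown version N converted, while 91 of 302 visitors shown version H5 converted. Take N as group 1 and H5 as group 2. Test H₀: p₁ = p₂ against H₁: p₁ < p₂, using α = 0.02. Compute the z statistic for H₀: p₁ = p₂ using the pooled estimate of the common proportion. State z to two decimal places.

p̂₁ = 1066/3171 ≈ 0.3362, p̂₂ = 91/302 ≈ 0.3013.
Pooled p̂ = (1066+91)/(3171+302) = 1157/3473 = 0.3331.
SE = √(0.222158 × 0.00362662) = 0.0284.
z = (0.3362 − 0.3013)/0.0284 = 0.0349/0.0284 = 1.23.
p-value = P(Z < 1.228) ≈ 0.8902, so at α = 0.02 we fail to reject H₀.

z = 1.23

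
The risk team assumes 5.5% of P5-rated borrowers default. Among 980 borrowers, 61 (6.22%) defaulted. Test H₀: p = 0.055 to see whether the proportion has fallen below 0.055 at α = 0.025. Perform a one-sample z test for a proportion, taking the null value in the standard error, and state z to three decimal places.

p̂ = 61/980 = 0.06224.
SE = √(p₀(1−p₀)/n) = √(0.051975/980) = 0.00728.
z = (0.06224 − 0.055)/0.00728 = 0.00724/0.00728 = 0.995.
p-value = P(Z < 0.995) ≈ 0.8401. With α = 0.025, fail to reject H₀.

z = 0.995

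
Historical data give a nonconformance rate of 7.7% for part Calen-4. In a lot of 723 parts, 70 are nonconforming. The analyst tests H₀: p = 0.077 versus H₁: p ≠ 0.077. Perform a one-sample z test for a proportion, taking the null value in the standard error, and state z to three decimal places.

p̂ = 70/723 ≈ 0.096819.
Under H₀, SE = √(0.077·0.923/723) = √(9.83001e-05) = 0.009915.
z = (0.096819 − 0.077)/0.009915 = 0.019819/0.009915 = 1.999.
Two-sided p-value ≈ 2·Φ(−1.999) = 0.0456.

z = 1.999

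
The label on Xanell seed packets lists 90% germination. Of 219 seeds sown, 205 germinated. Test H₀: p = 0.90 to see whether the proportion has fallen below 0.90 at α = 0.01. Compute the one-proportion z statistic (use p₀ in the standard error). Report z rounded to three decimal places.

z = 1.779

p̂ = 205/219 = 0.93607.
SE = √(p₀(1−p₀)/n) = √(0.09/219) = 0.02027.
z = (0.93607 − 0.9)/0.02027 = 0.03607/0.02027 = 1.779.
p-value = P(Z < 1.779) ≈ 0.9624. With α = 0.01, fail to reject H₀.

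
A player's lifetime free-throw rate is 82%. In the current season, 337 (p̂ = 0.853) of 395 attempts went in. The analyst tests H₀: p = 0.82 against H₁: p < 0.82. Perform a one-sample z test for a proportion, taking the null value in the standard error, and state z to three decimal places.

p̂ = 337/395 = 0.853165.
SE = √(p₀(1−p₀)/n) = √(0.1476/395) = 0.019331.
z = (0.853165 − 0.82)/0.019331 = 0.033165/0.019331 = 1.716.

z = 1.716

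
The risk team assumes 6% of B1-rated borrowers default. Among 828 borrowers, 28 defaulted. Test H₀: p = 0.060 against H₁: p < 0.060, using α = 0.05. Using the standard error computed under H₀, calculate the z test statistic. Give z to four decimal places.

z = -3.1725

p̂ = 28/828 ≈ 0.0338164.
SE = √(p₀(1−p₀)/n) = √(0.0564/828) = 0.0082532.
z = (0.0338164 − 0.06)/0.0082532 = -0.0261836/0.0082532 = -3.1725.
p-value = P(Z < -3.173) ≈ 0.0008, so at α = 0.05 we reject H₀.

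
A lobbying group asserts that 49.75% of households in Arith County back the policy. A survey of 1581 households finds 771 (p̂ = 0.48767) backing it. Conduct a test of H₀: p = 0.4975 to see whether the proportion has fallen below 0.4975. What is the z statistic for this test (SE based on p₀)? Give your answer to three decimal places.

p̂ = 771/1581 ≈ 0.48767.
Under H₀, SE = √(0.4975·0.5025/1581) = √(0.000158124) = 0.01257.
z = (0.48767 − 0.4975)/0.01257 = -0.00983/0.01257 = -0.782.
p-value = P(Z < -0.782) ≈ 0.2171.

z = -0.782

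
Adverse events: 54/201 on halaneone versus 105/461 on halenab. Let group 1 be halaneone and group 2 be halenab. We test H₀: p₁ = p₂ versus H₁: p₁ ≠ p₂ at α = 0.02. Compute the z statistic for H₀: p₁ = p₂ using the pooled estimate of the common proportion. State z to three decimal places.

z = 1.132

p̂₁ = 54/201 = 0.26866, p̂₂ = 105/461 = 0.22777.
Pooled p̂ = (54+105)/(201+461) = 159/662 = 0.24018.
SE = √(p̂(1−p̂)(1/n₁+1/n₂)) = √(0.24018·0.75982·0.00714432) = √(0.0013038) = 0.03611.
z = (0.26866 − 0.22777)/0.03611 = 0.04089/0.03611 = 1.132.
p-value = 2·P(Z > 1.132) ≈ 0.2574; since p > α = 0.02, fail to reject H₀.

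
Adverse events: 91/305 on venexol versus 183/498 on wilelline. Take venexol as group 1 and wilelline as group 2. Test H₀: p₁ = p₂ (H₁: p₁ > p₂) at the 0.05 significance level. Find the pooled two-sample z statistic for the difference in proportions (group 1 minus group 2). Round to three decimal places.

p̂₁ = 91/305 ≈ 0.29836, p̂₂ = 183/498 ≈ 0.36747.
Pooled p̂ = (91+183)/(305+498) = 274/803 = 0.34122.
SE = √(p̂(1−p̂)(1/n₁+1/n₂)) = √(0.34122·0.65878·0.00528672) = √(0.0011884) = 0.03447.
z = (0.29836 − 0.36747)/0.03447 = -0.06911/0.03447 = -2.005.
p-value = P(Z > -2.005) ≈ 0.9775. With α = 0.05, fail to reject H₀.

z = -2.005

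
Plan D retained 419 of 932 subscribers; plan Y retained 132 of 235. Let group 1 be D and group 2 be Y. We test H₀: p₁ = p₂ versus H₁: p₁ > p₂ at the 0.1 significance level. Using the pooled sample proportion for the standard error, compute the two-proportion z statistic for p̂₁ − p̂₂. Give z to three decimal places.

z = -3.077

p̂₁ = 419/932 ≈ 0.44957, p̂₂ = 132/235 ≈ 0.56170.
Pooled p̂ = (419+132)/(932+235) = 551/1167 = 0.47215.
SE = √(p̂(1−p̂)(1/n₁+1/n₂)) = √(0.47215·0.52785·0.00532828) = √(0.00132794) = 0.03644.
z = (0.44957 − 0.56170)/0.03644 = -0.11213/0.03644 = -3.077.
p-value = P(Z > -3.077) ≈ 0.9990. With α = 0.1, fail to reject H₀.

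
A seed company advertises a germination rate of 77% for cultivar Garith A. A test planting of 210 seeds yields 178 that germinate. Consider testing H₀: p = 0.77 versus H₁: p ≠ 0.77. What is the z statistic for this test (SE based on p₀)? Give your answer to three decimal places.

z = 2.673

p̂ = 178/210 = 0.84762.
Under H₀, SE = √(0.77·0.23/210) = √(0.000843333) = 0.02904.
z = (0.84762 − 0.77)/0.02904 = 0.07762/0.02904 = 2.673.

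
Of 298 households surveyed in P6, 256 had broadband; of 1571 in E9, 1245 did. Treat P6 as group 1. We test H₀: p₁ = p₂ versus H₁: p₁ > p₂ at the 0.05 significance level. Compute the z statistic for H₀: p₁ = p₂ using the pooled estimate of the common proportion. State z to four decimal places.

z = 2.6496

p̂₁ = 256/298 = 0.859060, p̂₂ = 1245/1571 = 0.792489.
Pooled p̂ = (256+1245)/(298+1571) = 1501/1869 = 0.803103.
SE = √(p̂(1−p̂)(1/n₁+1/n₂)) = √(0.803103·0.196897·0.00399224) = √(0.000631287) = 0.025125.
z = (0.859060 − 0.792489)/0.025125 = 0.066571/0.025125 = 2.6496.
p-value = P(Z > 2.650) ≈ 0.0040, so at α = 0.05 we reject H₀.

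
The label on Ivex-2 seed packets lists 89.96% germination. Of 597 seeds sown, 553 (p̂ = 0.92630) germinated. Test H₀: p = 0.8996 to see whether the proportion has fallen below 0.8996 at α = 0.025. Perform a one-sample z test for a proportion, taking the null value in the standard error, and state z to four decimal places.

p̂ = 553/597 = 0.926298.
Under H₀, SE = √(0.8996·0.1004/597) = √(0.00015129) = 0.012300.
z = (0.926298 − 0.8996)/0.012300 = 0.026698/0.012300 = 2.1706.
p-value = P(Z < 2.171) ≈ 0.9850, so at α = 0.025 we fail to reject H₀.

z = 2.1706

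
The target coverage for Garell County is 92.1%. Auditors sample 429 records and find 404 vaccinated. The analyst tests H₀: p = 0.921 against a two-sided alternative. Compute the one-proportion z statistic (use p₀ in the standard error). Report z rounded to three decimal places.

z = 1.591

p̂ = 404/429 = 0.94172.
Under H₀, SE = √(0.921·0.079/429) = √(0.000169601) = 0.01302.
z = (0.94172 − 0.921)/0.01302 = 0.02072/0.01302 = 1.591.
Two-sided p-value ≈ 2·Φ(−1.591) = 0.1115.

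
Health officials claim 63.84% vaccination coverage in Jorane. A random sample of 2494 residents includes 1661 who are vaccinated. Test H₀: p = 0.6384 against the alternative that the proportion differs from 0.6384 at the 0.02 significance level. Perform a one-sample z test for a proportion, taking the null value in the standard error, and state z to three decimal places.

p̂ = 1661/2494 = 0.66600.
SE = √(p₀(1−p₀)/n) = √(0.23085/2494) = 0.00962.
z = (0.66600 − 0.6384)/0.00962 = 0.02760/0.00962 = 2.869.
Two-sided p-value ≈ 2·Φ(−2.869) = 0.0041. With α = 0.02, reject H₀.

z = 2.869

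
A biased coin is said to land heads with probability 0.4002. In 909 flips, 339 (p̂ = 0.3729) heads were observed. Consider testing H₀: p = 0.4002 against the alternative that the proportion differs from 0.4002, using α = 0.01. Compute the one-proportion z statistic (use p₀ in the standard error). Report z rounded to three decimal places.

z = -1.678

p̂ = 339/909 = 0.37294.
Standard error under H₀: √(0.4002×0.5998/909) = 0.01625.
z = (0.37294 − 0.4002)/0.01625 = -0.02726/0.01625 = -1.678.
p-value = 2·P(Z > 1.678) ≈ 0.0934. With α = 0.01, fail to reject H₀.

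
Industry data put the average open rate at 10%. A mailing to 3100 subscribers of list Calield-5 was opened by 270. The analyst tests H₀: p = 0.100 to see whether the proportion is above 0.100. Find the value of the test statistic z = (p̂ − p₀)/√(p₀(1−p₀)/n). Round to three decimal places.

z = -2.395

p̂ = 270/3100 ≈ 0.087097.
SE = √(p₀(1−p₀)/n) = √(0.09/3100) = 0.005388.
z = (0.087097 − 0.1)/0.005388 = -0.012903/0.005388 = -2.395.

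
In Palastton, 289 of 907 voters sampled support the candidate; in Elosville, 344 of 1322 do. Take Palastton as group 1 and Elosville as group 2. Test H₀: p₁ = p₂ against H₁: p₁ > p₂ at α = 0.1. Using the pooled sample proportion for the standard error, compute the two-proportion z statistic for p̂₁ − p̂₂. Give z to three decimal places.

z = 3.005

p̂₁ = 289/907 ≈ 0.31863, p̂₂ = 344/1322 ≈ 0.26021.
Pooled p̂ = (289+344)/(907+1322) = 633/2229 = 0.28398.
SE = √(p̂(1−p̂)(1/n₁+1/n₂)) = √(0.28398·0.71602·0.00185897) = √(0.000377997) = 0.01944.
z = (0.31863 − 0.26021)/0.01944 = 0.05842/0.01944 = 3.005.
p-value = P(Z > 3.005) ≈ 0.0013, so at α = 0.1 we reject H₀.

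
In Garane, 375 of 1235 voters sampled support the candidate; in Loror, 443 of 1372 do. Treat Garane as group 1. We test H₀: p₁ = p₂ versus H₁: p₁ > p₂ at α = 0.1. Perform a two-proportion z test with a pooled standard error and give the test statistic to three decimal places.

z = -1.057

p̂₁ = 375/1235 ≈ 0.303644, p̂₂ = 443/1372 ≈ 0.322886.
Pooled p̂ = (375+443)/(1235+1372) = 818/2607 = 0.313771.
SE = √(0.215319 × 0.00153858) = 0.018201.
z = (0.303644 − 0.322886)/0.018201 = -0.019242/0.018201 = -1.057.
p-value = P(Z > -1.057) ≈ 0.8548, so at α = 0.1 we fail to reject H₀.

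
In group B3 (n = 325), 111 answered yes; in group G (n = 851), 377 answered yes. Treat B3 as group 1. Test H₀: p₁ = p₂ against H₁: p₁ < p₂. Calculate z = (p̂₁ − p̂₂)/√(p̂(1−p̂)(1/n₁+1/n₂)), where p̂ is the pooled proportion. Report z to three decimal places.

p̂₁ = 111/325 = 0.34154, p̂₂ = 377/851 = 0.44301.
Pooled p̂ = (111+377)/(325+851) = 488/1176 = 0.41497.
SE = √(0.242769 × 0.00425201) = 0.03213.
z = (0.34154 − 0.44301)/0.03213 = -0.10147/0.03213 = -3.158.
p-value = P(Z < -3.158) ≈ 0.0008.

z = -3.158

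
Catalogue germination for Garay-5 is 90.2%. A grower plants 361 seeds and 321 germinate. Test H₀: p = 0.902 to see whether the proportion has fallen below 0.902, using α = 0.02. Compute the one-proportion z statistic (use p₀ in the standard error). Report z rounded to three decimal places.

z = -0.818

p̂ = 321/361 = 0.88920.
Under H₀, SE = √(0.902·0.098/361) = √(0.000244864) = 0.01565.
z = (0.88920 − 0.902)/0.01565 = -0.01280/0.01565 = -0.818.
p-value = P(Z < -0.818) ≈ 0.2066, so at α = 0.02 we fail to reject H₀.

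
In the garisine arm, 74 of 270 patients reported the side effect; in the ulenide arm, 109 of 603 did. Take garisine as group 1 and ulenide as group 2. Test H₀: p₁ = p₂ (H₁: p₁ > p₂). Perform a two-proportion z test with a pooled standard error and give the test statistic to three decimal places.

z = 3.131

p̂₁ = 74/270 ≈ 0.274074, p̂₂ = 109/603 ≈ 0.180763.
Pooled p̂ = (74+109)/(270+603) = 183/873 = 0.209622.
SE = √(0.165681 × 0.00536208) = 0.029806.
z = (0.274074 − 0.180763)/0.029806 = 0.093311/0.029806 = 3.131.
p-value = P(Z > 3.131) ≈ 0.0009.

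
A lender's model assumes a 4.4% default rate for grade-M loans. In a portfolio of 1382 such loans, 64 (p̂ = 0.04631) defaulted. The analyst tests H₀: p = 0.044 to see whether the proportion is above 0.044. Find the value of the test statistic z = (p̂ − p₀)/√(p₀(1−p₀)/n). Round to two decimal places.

p̂ = 64/1382 = 0.0463.
Standard error under H₀: √(0.044×0.956/1382) = 0.0055.
z = (0.0463 − 0.044)/0.0055 = 0.0023/0.0055 = 0.42.

z = 0.42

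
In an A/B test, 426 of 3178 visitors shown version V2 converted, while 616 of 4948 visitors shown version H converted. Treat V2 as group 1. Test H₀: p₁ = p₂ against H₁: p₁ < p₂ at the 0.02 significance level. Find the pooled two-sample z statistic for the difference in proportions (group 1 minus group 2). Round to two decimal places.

p̂₁ = 426/3178 = 0.13405, p̂₂ = 616/4948 = 0.12449.
Pooled p̂ = (426+616)/(3178+4948) = 1042/8126 = 0.12823.
SE = √(p̂(1−p̂)(1/n₁+1/n₂)) = √(0.12823·0.87177·0.000516765) = √(5.77678e-05) = 0.00760.
z = (0.13405 − 0.12449)/0.00760 = 0.00956/0.00760 = 1.26.
p-value = P(Z < 1.257) ≈ 0.8956, so at α = 0.02 we fail to reject H₀.

z = 1.26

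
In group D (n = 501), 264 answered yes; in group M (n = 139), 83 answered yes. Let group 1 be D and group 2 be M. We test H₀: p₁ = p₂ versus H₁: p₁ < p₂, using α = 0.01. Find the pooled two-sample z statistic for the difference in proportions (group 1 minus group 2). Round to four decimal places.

z = -1.4693

p̂₁ = 264/501 = 0.526946, p̂₂ = 83/139 = 0.597122.
Pooled p̂ = (264+83)/(501+139) = 347/640 = 0.542188.
SE = √(0.24822 × 0.00919025) = 0.047762.
z = (0.526946 − 0.597122)/0.047762 = -0.070176/0.047762 = -1.4693.
p-value = P(Z < -1.469) ≈ 0.0709, so at α = 0.01 we fail to reject H₀.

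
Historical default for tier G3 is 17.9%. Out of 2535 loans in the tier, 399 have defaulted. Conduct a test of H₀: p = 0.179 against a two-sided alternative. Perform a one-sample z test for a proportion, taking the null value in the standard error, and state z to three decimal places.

p̂ = 399/2535 = 0.157396.
Standard error under H₀: √(0.179×0.821/2535) = 0.007614.
z = (0.157396 − 0.179)/0.007614 = -0.021604/0.007614 = -2.837.

z = -2.837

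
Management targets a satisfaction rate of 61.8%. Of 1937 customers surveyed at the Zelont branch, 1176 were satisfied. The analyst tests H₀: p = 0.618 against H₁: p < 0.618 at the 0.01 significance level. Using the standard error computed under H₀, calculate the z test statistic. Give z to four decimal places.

z = -0.9851

p̂ = 1176/1937 ≈ 0.607124.
SE = √(p₀(1−p₀)/n) = √(0.23608/1937) = 0.011040.
z = (0.607124 − 0.618)/0.011040 = -0.010876/0.011040 = -0.9851.
p-value = P(Z < -0.985) ≈ 0.1623. With α = 0.01, fail to reject H₀.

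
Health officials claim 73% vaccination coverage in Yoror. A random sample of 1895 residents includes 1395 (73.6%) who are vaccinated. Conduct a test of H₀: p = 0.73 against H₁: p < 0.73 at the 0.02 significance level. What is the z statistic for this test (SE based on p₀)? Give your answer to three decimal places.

z = 0.603

p̂ = 1395/1895 = 0.73615.
Standard error under H₀: √(0.73×0.27/1895) = 0.01020.
z = (0.73615 − 0.73)/0.01020 = 0.00615/0.01020 = 0.603.
p-value = P(Z < 0.603) ≈ 0.7267; since p > α = 0.02, fail to reject H₀.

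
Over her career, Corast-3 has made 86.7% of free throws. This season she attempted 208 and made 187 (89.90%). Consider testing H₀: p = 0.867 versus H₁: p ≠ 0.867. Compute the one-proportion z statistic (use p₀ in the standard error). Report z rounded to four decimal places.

p̂ = 187/208 ≈ 0.899038.
SE = √(p₀(1−p₀)/n) = √(0.11531/208) = 0.023545.
z = (0.899038 − 0.867)/0.023545 = 0.032038/0.023545 = 1.3607.

z = 1.3607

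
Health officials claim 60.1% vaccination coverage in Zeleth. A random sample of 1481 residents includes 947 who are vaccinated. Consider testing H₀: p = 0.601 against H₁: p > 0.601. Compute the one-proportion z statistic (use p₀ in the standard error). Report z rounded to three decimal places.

p̂ = 947/1481 = 0.639433.
Standard error under H₀: √(0.601×0.399/1481) = 0.012725.
z = (0.639433 − 0.601)/0.012725 = 0.038433/0.012725 = 3.020.

z = 3.020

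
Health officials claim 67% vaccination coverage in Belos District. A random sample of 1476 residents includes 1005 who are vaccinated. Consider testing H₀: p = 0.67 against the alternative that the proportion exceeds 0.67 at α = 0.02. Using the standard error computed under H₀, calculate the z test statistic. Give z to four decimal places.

p̂ = 1005/1476 ≈ 0.680894.
SE = √(p₀(1−p₀)/n) = √(0.2211/1476) = 0.012239.
z = (0.680894 − 0.67)/0.012239 = 0.010894/0.012239 = 0.8901.
p-value = P(Z > 0.890) ≈ 0.1867, so at α = 0.02 we fail to reject H₀.

z = 0.8901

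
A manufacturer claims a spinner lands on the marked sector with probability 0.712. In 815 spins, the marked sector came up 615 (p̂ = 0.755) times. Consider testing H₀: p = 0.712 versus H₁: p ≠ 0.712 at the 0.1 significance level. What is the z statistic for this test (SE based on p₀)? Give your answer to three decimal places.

p̂ = 615/815 ≈ 0.75460.
Standard error under H₀: √(0.712×0.288/815) = 0.01586.
z = (0.75460 − 0.712)/0.01586 = 0.04260/0.01586 = 2.686.
Two-sided p-value ≈ 2·Φ(−2.686) = 0.0072. With α = 0.1, reject H₀.

z = 2.686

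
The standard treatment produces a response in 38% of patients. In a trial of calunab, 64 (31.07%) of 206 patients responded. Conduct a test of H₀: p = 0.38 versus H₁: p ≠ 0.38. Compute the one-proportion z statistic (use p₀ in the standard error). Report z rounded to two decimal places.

p̂ = 64/206 ≈ 0.3107.
Under H₀, SE = √(0.38·0.62/206) = √(0.00114369) = 0.0338.
z = (0.3107 − 0.38)/0.0338 = -0.0693/0.0338 = -2.05.
Two-sided p-value ≈ 2·Φ(−2.050) = 0.0404.

z = -2.05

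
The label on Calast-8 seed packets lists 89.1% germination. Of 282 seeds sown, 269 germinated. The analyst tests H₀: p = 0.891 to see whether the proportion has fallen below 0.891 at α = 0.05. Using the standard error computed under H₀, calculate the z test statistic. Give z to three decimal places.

p̂ = 269/282 = 0.95390.
SE = √(p₀(1−p₀)/n) = √(0.097119/282) = 0.01856.
z = (0.95390 − 0.891)/0.01856 = 0.06290/0.01856 = 3.389.
p-value = P(Z < 3.389) ≈ 0.9996. With α = 0.05, fail to reject H₀.

z = 3.389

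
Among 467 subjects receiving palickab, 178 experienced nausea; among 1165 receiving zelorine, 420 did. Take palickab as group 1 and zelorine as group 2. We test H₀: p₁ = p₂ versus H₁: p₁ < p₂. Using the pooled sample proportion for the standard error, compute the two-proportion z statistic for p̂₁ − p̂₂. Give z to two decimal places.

z = 0.78

p̂₁ = 178/467 ≈ 0.3812, p̂₂ = 420/1165 ≈ 0.3605.
Pooled p̂ = (178+420)/(467+1165) = 598/1632 = 0.3664.
SE = √(p̂(1−p̂)(1/n₁+1/n₂)) = √(0.3664·0.6336·0.0029997) = √(0.0006964) = 0.0264.
z = (0.3812 − 0.3605)/0.0264 = 0.0207/0.0264 = 0.78.
p-value = P(Z < 0.782) ≈ 0.7829.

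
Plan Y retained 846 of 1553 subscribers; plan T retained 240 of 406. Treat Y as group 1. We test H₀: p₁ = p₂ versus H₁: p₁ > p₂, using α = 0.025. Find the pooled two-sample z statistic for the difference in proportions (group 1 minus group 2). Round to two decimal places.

p̂₁ = 846/1553 ≈ 0.5448, p̂₂ = 240/406 ≈ 0.5911.
Pooled p̂ = (846+240)/(1553+406) = 1086/1959 = 0.5544.
SE = √(0.247045 × 0.00310697) = 0.0277.
z = (0.5448 − 0.5911)/0.0277 = -0.0463/0.0277 = -1.67.
p-value = P(Z > -1.674) ≈ 0.9529. With α = 0.025, fail to reject H₀.

z = -1.67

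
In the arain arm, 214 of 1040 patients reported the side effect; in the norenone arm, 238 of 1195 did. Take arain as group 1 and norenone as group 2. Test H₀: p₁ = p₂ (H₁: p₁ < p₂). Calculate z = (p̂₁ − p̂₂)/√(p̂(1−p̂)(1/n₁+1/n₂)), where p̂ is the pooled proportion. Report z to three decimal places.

p̂₁ = 214/1040 = 0.20577, p̂₂ = 238/1195 = 0.19916.
Pooled p̂ = (214+238)/(1040+1195) = 452/2235 = 0.20224.
SE = √(p̂(1−p̂)(1/n₁+1/n₂)) = √(0.20224·0.79776·0.00179836) = √(0.000290142) = 0.01703.
z = (0.20577 − 0.19916)/0.01703 = 0.00661/0.01703 = 0.388.
p-value = P(Z < 0.388) ≈ 0.6509.

z = 0.388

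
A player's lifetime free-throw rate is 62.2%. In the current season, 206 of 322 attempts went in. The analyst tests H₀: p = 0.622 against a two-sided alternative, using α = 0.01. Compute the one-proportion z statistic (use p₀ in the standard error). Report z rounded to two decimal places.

z = 0.66

p̂ = 206/322 ≈ 0.6398.
Standard error under H₀: √(0.622×0.378/322) = 0.0270.
z = (0.6398 − 0.622)/0.0270 = 0.0178/0.0270 = 0.66.
Two-sided p-value ≈ 2·Φ(−0.657) = 0.5112, so at α = 0.01 we fail to reject H₀.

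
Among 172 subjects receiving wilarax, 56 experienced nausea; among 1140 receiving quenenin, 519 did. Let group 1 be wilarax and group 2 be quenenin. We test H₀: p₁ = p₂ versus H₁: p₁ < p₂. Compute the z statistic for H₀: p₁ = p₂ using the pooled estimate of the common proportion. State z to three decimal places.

p̂₁ = 56/172 ≈ 0.32558, p̂₂ = 519/1140 ≈ 0.45526.
Pooled p̂ = (56+519)/(172+1140) = 575/1312 = 0.43826.
SE = √(0.246188 × 0.00669115) = 0.04059.
z = (0.32558 − 0.45526)/0.04059 = -0.12968/0.04059 = -3.195.
p-value = P(Z < -3.195) ≈ 0.0007.

z = -3.195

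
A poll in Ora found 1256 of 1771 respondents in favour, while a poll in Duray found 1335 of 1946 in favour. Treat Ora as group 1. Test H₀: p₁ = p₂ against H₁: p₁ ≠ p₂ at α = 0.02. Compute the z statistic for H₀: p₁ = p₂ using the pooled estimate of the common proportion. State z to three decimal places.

z = 1.536

p̂₁ = 1256/1771 = 0.70920, p̂₂ = 1335/1946 = 0.68602.
Pooled p̂ = (1256+1335)/(1771+1946) = 2591/3717 = 0.69707.
SE = √(0.211164 × 0.00107853) = 0.01509.
z = (0.70920 − 0.68602)/0.01509 = 0.02318/0.01509 = 1.536.
Two-sided p-value ≈ 2·Φ(−1.536) = 0.1245, so at α = 0.02 we fail to reject H₀.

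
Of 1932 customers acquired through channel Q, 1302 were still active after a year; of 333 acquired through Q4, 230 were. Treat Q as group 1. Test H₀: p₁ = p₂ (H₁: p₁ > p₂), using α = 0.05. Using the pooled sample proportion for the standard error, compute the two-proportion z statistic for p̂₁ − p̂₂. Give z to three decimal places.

z = -0.604

p̂₁ = 1302/1932 = 0.67391, p̂₂ = 230/333 = 0.69069.
Pooled p̂ = (1302+230)/(1932+333) = 1532/2265 = 0.67638.
SE = √(p̂(1−p̂)(1/n₁+1/n₂)) = √(0.67638·0.32362·0.0035206) = √(0.000770625) = 0.02776.
z = (0.67391 − 0.69069)/0.02776 = -0.01678/0.02776 = -0.604.
p-value = P(Z > -0.604) ≈ 0.7272; since p > α = 0.05, fail to reject H₀.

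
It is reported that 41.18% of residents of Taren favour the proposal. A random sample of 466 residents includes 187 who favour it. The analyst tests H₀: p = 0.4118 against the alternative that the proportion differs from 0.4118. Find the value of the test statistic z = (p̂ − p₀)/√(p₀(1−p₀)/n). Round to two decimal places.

p̂ = 187/466 = 0.4013.
Standard error under H₀: √(0.4118×0.5882/466) = 0.0228.
z = (0.4013 − 0.4118)/0.0228 = -0.0105/0.0228 = -0.46.
Two-sided p-value ≈ 2·Φ(−0.461) = 0.6447.

z = -0.46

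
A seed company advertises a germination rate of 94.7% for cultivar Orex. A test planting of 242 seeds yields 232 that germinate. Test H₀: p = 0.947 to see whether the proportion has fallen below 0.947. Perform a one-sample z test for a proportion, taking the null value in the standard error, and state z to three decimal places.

z = 0.811

p̂ = 232/242 = 0.95868.
Under H₀, SE = √(0.947·0.053/242) = √(0.000207401) = 0.01440.
z = (0.95868 − 0.947)/0.01440 = 0.01168/0.01440 = 0.811.
p-value = P(Z < 0.811) ≈ 0.7913.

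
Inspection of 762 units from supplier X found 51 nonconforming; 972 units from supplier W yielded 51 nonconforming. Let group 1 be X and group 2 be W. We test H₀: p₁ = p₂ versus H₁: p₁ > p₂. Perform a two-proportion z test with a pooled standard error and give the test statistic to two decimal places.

z = 1.27

p̂₁ = 51/762 = 0.06693, p̂₂ = 51/972 = 0.05247.
Pooled p̂ = (51+51)/(762+972) = 102/1734 = 0.05882.
SE = √(p̂(1−p̂)(1/n₁+1/n₂)) = √(0.05882·0.94118·0.00234114) = √(0.000129613) = 0.01138.
z = (0.06693 − 0.05247)/0.01138 = 0.01446/0.01138 = 1.27.
p-value = P(Z > 1.270) ≈ 0.1020.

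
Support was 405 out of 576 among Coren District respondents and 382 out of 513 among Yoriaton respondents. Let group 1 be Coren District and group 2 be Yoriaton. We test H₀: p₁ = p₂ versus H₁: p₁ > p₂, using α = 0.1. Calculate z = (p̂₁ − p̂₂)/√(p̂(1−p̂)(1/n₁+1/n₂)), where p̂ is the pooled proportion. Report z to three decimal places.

z = -1.528

p̂₁ = 405/576 ≈ 0.70312, p̂₂ = 382/513 ≈ 0.74464.
Pooled p̂ = (405+382)/(576+513) = 787/1089 = 0.72268.
SE = √(0.200413 × 0.00368543) = 0.02718.
z = (0.70312 − 0.74464)/0.02718 = -0.04152/0.02718 = -1.528.
p-value = P(Z > -1.528) ≈ 0.9367, so at α = 0.1 we fail to reject H₀.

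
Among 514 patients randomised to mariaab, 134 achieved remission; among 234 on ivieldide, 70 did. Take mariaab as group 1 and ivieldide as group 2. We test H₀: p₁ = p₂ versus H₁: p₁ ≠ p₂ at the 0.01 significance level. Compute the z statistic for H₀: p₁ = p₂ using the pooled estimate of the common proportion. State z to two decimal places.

p̂₁ = 134/514 = 0.2607, p̂₂ = 70/234 = 0.2991.
Pooled p̂ = (134+70)/(514+234) = 204/748 = 0.2727.
SE = √(0.198347 × 0.00621903) = 0.0351.
z = (0.2607 − 0.2991)/0.0351 = -0.0384/0.0351 = -1.09.
Two-sided p-value ≈ 2·Φ(−1.095) = 0.2737. With α = 0.01, fail to reject H₀.

z = -1.09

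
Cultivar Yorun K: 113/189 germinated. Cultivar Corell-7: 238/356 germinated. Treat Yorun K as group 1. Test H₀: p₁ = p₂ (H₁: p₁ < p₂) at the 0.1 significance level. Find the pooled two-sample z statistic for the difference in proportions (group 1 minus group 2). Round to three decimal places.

z = -1.640

p̂₁ = 113/189 ≈ 0.59788, p̂₂ = 238/356 ≈ 0.66854.
Pooled p̂ = (113+238)/(189+356) = 351/545 = 0.64404.
SE = √(p̂(1−p̂)(1/n₁+1/n₂)) = √(0.64404·0.35596·0.00809999) = √(0.00185695) = 0.04309.
z = (0.59788 − 0.66854)/0.04309 = -0.07066/0.04309 = -1.640.
p-value = P(Z < -1.640) ≈ 0.0505, so at α = 0.1 we reject H₀.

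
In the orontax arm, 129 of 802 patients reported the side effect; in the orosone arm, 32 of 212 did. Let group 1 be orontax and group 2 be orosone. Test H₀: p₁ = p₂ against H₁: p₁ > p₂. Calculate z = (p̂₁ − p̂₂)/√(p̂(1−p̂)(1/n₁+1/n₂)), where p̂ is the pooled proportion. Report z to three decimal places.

z = 0.351

p̂₁ = 129/802 = 0.16085, p̂₂ = 32/212 = 0.15094.
Pooled p̂ = (129+32)/(802+212) = 161/1014 = 0.15878.
SE = √(0.133567 × 0.00596386) = 0.02822.
z = (0.16085 − 0.15094)/0.02822 = 0.00991/0.02822 = 0.351.
p-value = P(Z > 0.351) ≈ 0.3628.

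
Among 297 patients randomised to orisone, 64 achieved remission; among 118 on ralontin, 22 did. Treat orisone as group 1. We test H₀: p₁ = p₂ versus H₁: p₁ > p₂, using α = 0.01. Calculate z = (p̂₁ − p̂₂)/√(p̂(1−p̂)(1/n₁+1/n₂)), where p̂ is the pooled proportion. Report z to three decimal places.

p̂₁ = 64/297 = 0.21549, p̂₂ = 22/118 = 0.18644.
Pooled p̂ = (64+22)/(297+118) = 86/415 = 0.20723.
SE = √(p̂(1−p̂)(1/n₁+1/n₂)) = √(0.20723·0.79277·0.0118416) = √(0.0019454) = 0.04411.
z = (0.21549 − 0.18644)/0.04411 = 0.02905/0.04411 = 0.659.
p-value = P(Z > 0.659) ≈ 0.2551, so at α = 0.01 we fail to reject H₀.

z = 0.659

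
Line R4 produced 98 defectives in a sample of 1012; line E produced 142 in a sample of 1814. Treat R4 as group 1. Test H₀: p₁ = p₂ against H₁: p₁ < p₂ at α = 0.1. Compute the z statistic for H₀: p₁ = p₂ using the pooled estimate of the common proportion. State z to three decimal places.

z = 1.697

p̂₁ = 98/1012 = 0.09684, p̂₂ = 142/1814 = 0.07828.
Pooled p̂ = (98+142)/(1012+1814) = 240/2826 = 0.08493.
SE = √(p̂(1−p̂)(1/n₁+1/n₂)) = √(0.08493·0.91507·0.00153941) = √(0.000119633) = 0.01094.
z = (0.09684 − 0.07828)/0.01094 = 0.01856/0.01094 = 1.697.
p-value = P(Z < 1.697) ≈ 0.9551. With α = 0.1, fail to reject H₀.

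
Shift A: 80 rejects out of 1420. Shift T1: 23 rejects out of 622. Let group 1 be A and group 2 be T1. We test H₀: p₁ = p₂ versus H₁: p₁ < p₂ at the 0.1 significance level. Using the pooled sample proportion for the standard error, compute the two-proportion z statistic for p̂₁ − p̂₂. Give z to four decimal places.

z = 1.8398

p̂₁ = 80/1420 ≈ 0.0563380, p̂₂ = 23/622 ≈ 0.0369775.
Pooled p̂ = (80+23)/(1420+622) = 103/2042 = 0.0504407.
SE = √(0.0478965 × 0.00231194) = 0.0105230.
z = (0.0563380 − 0.0369775)/0.0105230 = 0.0193605/0.0105230 = 1.8398.
p-value = P(Z < 1.840) ≈ 0.9671. With α = 0.1, fail to reject H₀.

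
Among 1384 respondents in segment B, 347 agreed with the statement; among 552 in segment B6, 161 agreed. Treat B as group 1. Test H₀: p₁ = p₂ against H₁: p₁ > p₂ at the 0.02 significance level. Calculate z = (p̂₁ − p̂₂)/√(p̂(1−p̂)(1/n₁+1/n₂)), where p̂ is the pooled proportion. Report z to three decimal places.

p̂₁ = 347/1384 ≈ 0.25072, p̂₂ = 161/552 ≈ 0.29167.
Pooled p̂ = (347+161)/(1384+552) = 508/1936 = 0.26240.
SE = √(p̂(1−p̂)(1/n₁+1/n₂)) = √(0.26240·0.73760·0.00253414) = √(0.000490469) = 0.02215.
z = (0.25072 − 0.29167)/0.02215 = -0.04095/0.02215 = -1.849.
p-value = P(Z > -1.849) ≈ 0.9678. With α = 0.02, fail to reject H₀.

z = -1.849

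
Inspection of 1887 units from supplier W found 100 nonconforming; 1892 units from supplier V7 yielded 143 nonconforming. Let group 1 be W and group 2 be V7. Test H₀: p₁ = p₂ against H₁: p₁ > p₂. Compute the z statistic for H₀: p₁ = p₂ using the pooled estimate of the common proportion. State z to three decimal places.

p̂₁ = 100/1887 = 0.052994, p̂₂ = 143/1892 = 0.075581.
Pooled p̂ = (100+143)/(1887+1892) = 243/3779 = 0.064303.
SE = √(p̂(1−p̂)(1/n₁+1/n₂)) = √(0.064303·0.935697·0.00105848) = √(6.36867e-05) = 0.007980.
z = (0.052994 − 0.075581)/0.007980 = -0.022587/0.007980 = -2.830.

z = -2.830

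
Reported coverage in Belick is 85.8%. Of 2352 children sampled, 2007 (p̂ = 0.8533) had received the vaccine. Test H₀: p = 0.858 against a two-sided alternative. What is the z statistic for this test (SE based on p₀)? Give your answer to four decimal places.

z = -0.6508

p̂ = 2007/2352 = 0.853316.
SE = √(p₀(1−p₀)/n) = √(0.12184/2352) = 0.007197.
z = (0.853316 − 0.858)/0.007197 = -0.004684/0.007197 = -0.6508.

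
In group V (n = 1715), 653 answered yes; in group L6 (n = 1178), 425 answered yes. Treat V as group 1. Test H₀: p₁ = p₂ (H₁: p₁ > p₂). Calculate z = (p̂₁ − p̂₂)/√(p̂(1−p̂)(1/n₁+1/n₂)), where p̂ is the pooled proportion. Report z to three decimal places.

z = 1.092

p̂₁ = 653/1715 ≈ 0.38076, p̂₂ = 425/1178 ≈ 0.36078.
Pooled p̂ = (653+425)/(1715+1178) = 1078/2893 = 0.37262.
SE = √(p̂(1−p̂)(1/n₁+1/n₂)) = √(0.37262·0.62738·0.00143199) = √(0.000334763) = 0.01830.
z = (0.38076 − 0.36078)/0.01830 = 0.01998/0.01830 = 1.092.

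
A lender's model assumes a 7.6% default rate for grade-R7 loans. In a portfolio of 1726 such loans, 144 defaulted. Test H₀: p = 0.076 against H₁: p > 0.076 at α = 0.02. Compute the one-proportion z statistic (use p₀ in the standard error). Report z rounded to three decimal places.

p̂ = 144/1726 = 0.08343.
Under H₀, SE = √(0.076·0.924/1726) = √(4.0686e-05) = 0.00638.
z = (0.08343 − 0.076)/0.00638 = 0.00743/0.00638 = 1.165.
p-value = P(Z > 1.165) ≈ 0.1220. With α = 0.02, fail to reject H₀.

z = 1.165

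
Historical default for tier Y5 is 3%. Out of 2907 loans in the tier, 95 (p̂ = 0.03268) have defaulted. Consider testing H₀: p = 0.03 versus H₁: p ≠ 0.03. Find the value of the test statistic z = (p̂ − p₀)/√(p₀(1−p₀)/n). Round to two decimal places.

p̂ = 95/2907 = 0.03268.
Standard error under H₀: √(0.03×0.97/2907) = 0.00316.
z = (0.03268 − 0.03)/0.00316 = 0.00268/0.00316 = 0.85.

z = 0.85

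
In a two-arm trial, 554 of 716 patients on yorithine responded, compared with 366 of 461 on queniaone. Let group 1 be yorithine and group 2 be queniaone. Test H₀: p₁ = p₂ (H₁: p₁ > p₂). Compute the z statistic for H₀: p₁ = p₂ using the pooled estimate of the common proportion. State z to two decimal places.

z = -0.82

p̂₁ = 554/716 = 0.7737, p̂₂ = 366/461 = 0.7939.
Pooled p̂ = (554+366)/(716+461) = 920/1177 = 0.7816.
SE = √(0.170674 × 0.00356585) = 0.0247.
z = (0.7737 − 0.7939)/0.0247 = -0.0202/0.0247 = -0.82.
p-value = P(Z > -0.818) ≈ 0.7934.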